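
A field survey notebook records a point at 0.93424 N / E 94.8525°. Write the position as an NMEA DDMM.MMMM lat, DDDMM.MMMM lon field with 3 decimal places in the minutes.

0056.054,N / 09451.150,E

Lat: fractional part 0.934240 → 56.05440 minutes
λ: minutes = (94.852500 − 94) × 60 = 51.15000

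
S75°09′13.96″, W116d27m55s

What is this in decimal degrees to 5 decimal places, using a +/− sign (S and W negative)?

Lat: 9′ + 13.96″ = 9.23267′; 75 + 9.23267/60 = 75.153878
S → negative
Lon: 116 + 27/60 + 55/3600 = 116.465278
hemisphere W, so the sign is −

-75.15388, -116.46528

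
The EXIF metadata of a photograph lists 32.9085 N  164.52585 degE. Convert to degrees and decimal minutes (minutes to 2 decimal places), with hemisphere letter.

φ: fractional part 0.908500 → 54.5100 minutes
λ: 164° + 0.525850 × 60 = 164° 31.5510′

32° 54.51′ N, 164° 31.55′ E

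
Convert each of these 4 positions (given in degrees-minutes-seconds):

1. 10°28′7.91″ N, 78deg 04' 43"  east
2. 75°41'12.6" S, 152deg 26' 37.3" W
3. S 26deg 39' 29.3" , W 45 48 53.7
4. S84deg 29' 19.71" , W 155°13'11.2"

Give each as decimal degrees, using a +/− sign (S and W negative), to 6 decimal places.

1. 10.468864, 78.078611
2. -75.686833, -152.443694
3. -26.658139, -45.814917
4. -84.488808, -155.219778

Point 1:
  φ: 10 + 28/60 + 7.91/3600 = 10.4688639
  N → positive
  Lon: 78 + 4/60 + 43/3600 = 78.0786111
  E ⇒ keep positive
Point 2:
  Lat: 75° + 41/60 + 12.6/3600 = 75 + 0.683333 + 0.003500 = 75.6868333
  hemisphere S, so the sign is −
  Lon: 152 + 26/60 + 37.3/3600 = 152.4436944
  W → negative
Point 3:
  φ: 39′ + 29.3″ = 39.48833′; 26 + 39.48833/60 = 26.6581389
  S ⇒ negate
  Lon: 45° + 48/60 + 53.7/3600 = 45 + 0.800000 + 0.014917 = 45.8149167
  W → negative
Point 4:
  Lat: 84 + 29/60 + 19.71/3600 = 84.4888083
  S → negative
  Lon: 155 + 13/60 + 11.2/3600 = 155.2197778
  W ⇒ negate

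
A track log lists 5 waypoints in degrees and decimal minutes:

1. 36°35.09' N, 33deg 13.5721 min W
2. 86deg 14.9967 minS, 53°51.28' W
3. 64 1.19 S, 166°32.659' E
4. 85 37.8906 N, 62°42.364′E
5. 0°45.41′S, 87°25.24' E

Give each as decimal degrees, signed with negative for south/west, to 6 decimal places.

1. 36.584833, -33.226202
2. -86.249945, -53.854667
3. -64.019833, 166.544317
4. 85.631510, 62.706067
5. -0.756833, 87.420667

Point 1:
  φ: 36 + 35.09/60 = 36.5848333
  N → positive
  Longitude: 33 + 13.5721/60 = 33.2262017
  hemisphere W, so the sign is −
Point 2:
  Lat: 86 + 14.9967/60 = 86.2499450
  hemisphere S, so the sign is −
  λ: 53 + 51.28/60 = 53.8546667
  W ⇒ negate
Point 3:
  φ: 64 + 1.19/60 = 64.0198333
  S → negative
  Longitude: 32.659′ = 0.544317°; total 166.5443167
  E ⇒ keep positive
Point 4:
  Latitude: 85 + 37.8906/60 = 85.6315100
  N → positive
  Longitude: 42.364′ = 0.706067°; total 62.7060667
  E ⇒ keep positive
Point 5:
  Latitude: 0 + 45.41/60 = 0.7568333
  hemisphere S, so the sign is −
  Lon: 25.24′ = 0.420667°; total 87.4206667
  E → positive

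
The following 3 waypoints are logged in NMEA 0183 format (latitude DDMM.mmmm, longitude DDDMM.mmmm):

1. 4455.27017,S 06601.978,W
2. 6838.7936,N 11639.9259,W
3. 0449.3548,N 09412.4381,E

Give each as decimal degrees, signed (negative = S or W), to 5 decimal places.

Point 1:
  φ: degrees = first 2 digits = 44, minutes = 55.27017; 44 + 55.27017/60 = 44.921170
  hemisphere S, so the sign is −
  Longitude: degrees = first 3 digits = 66, minutes = 1.978; 66 + 1.978/60 = 66.032967
  W → negative
Point 2:
  Lat: split at 2 digits → 68° and 38.7936′; 68 + 38.7936/60 = 68.646560
  N ⇒ keep positive
  Lon: split at 3 digits → 116° and 39.9259′; 116 + 39.9259/60 = 116.665432
  W ⇒ negate
Point 3:
  Lat: degrees = first 2 digits = 4, minutes = 49.3548; 4 + 49.3548/60 = 4.822580
  N ⇒ keep positive
  λ: degrees = first 3 digits = 94, minutes = 12.4381; 94 + 12.4381/60 = 94.207302
  E ⇒ keep positive

1. -44.92117, -66.03297
2. 68.64656, -116.66543
3. 4.82258, 94.20730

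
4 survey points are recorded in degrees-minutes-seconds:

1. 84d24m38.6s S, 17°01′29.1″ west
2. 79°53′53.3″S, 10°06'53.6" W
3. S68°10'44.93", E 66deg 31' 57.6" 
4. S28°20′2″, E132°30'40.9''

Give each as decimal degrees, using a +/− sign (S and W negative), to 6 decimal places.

Point 1:
  Latitude: 24′ + 38.6″ = 24.64333′; 84 + 24.64333/60 = 84.4107222
  S ⇒ negate
  λ: 17° + 1/60 + 29.1/3600 = 17 + 0.016667 + 0.008083 = 17.0247500
  W → negative
Point 2:
  φ: 79 + 53/60 + 53.3/3600 = 79.8981389
  S ⇒ negate
  Longitude: 10 + 6/60 + 53.6/3600 = 10.1148889
  W ⇒ negate
Point 3:
  Lat: 68° + 10/60 + 44.93/3600 = 68 + 0.166667 + 0.012481 = 68.1791472
  hemisphere S, so the sign is −
  Longitude: 66° + 31/60 + 57.6/3600 = 66 + 0.516667 + 0.016000 = 66.5326667
  E → positive
Point 4:
  Lat: 28° + 20/60 + 2/3600 = 28 + 0.333333 + 0.000556 = 28.3338889
  hemisphere S, so the sign is −
  Longitude: 132 + 30/60 + 40.9/3600 = 132.5113611
  E ⇒ keep positive

1. -84.410722, -17.024750
2. -79.898139, -10.114889
3. -68.179147, 66.532667
4. -28.333889, 132.511361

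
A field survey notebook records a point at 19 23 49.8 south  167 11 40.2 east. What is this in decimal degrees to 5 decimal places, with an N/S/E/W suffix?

Lat: 23′ + 49.8″ = 23.83000′; 19 + 23.83000/60 = 19.397167
Lon: 11′ + 40.2″ = 11.67000′; 167 + 11.67000/60 = 167.194500

19.39717° S, 167.19450° E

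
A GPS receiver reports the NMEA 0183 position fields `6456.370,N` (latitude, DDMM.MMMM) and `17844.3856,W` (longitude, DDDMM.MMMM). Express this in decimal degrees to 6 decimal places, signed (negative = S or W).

64.939500, -178.739760

φ: degrees = first 2 digits = 64, minutes = 56.37; 64 + 56.37/60 = 64.9395000
N ⇒ keep positive
λ: split at 3 digits → 178° and 44.3856′; 178 + 44.3856/60 = 178.7397600
W → negative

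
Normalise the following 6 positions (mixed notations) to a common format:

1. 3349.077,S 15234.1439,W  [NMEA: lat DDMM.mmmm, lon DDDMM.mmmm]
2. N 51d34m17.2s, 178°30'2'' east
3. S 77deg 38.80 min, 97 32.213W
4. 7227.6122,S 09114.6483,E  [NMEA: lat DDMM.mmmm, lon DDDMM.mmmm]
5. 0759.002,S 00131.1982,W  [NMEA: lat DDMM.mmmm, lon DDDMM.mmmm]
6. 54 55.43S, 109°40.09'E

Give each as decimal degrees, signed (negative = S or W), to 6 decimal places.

Point 1:
  Lat: split at 2 digits → 33° and 49.077′; 33 + 49.077/60 = 33.8179500
  S → negative
  Longitude: split at 3 digits → 152° and 34.1439′; 152 + 34.1439/60 = 152.5690650
  W → negative
Point 2:
  Latitude: 51 + 34/60 + 17.2/3600 = 51.5714444
  N ⇒ keep positive
  Lon: 30′ + 2″ = 30.03333′; 178 + 30.03333/60 = 178.5005556
  E ⇒ keep positive
Point 3:
  Lat: 77 + 38.8/60 = 77.6466667
  hemisphere S, so the sign is −
  λ: 97 + 32.213/60 = 97.5368833
  W → negative
Point 4:
  φ: split at 2 digits → 72° and 27.6122′; 72 + 27.6122/60 = 72.4602033
  S ⇒ negate
  λ: split at 3 digits → 091° and 14.6483′; 91 + 14.6483/60 = 91.2441383
  E → positive
Point 5:
  Latitude: split at 2 digits → 07° and 59.002′; 7 + 59.002/60 = 7.9833667
  S → negative
  Longitude: degrees = first 3 digits = 1, minutes = 31.1982; 1 + 31.1982/60 = 1.5199700
  W → negative
Point 6:
  Latitude: 55.43′ = 0.923833°; total 54.9238333
  hemisphere S, so the sign is −
  Lon: 109 + 40.09/60 = 109.6681667
  E ⇒ keep positive

1. -33.817950, -152.569065
2. 51.571444, 178.500556
3. -77.646667, -97.536883
4. -72.460203, 91.244138
5. -7.983367, -1.519970
6. -54.923833, 109.668167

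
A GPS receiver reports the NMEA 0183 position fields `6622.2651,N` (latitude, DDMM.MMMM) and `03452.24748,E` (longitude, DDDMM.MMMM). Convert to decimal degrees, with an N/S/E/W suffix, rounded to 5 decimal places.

66.37109° N, 34.87079° E

φ: split at 2 digits → 66° and 22.2651′; 66 + 22.2651/60 = 66.371085
Longitude: split at 3 digits → 034° and 52.24748′; 34 + 52.24748/60 = 34.870791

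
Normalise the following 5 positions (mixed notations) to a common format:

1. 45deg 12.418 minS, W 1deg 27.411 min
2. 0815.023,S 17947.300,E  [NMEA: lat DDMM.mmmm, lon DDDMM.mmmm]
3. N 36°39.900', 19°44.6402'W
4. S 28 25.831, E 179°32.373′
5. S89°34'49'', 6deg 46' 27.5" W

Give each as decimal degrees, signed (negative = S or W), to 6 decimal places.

Point 1:
  Latitude: 45 + 12.418/60 = 45.2069667
  S → negative
  Lon: 1 + 27.411/60 = 1.4568500
  hemisphere W, so the sign is −
Point 2:
  φ: split at 2 digits → 08° and 15.023′; 8 + 15.023/60 = 8.2503833
  S → negative
  Longitude: split at 3 digits → 179° and 47.3′; 179 + 47.3/60 = 179.7883333
  E → positive
Point 3:
  φ: 39.9′ = 0.665000°; total 36.6650000
  N → positive
  Longitude: 44.6402′ = 0.744003°; total 19.7440033
  hemisphere W, so the sign is −
Point 4:
  Latitude: 25.831′ = 0.430517°; total 28.4305167
  hemisphere S, so the sign is −
  λ: 179 + 32.373/60 = 179.5395500
  E ⇒ keep positive
Point 5:
  φ: 34′ + 49″ = 34.81667′; 89 + 34.81667/60 = 89.5802778
  S ⇒ negate
  λ: 6 + 46/60 + 27.5/3600 = 6.7743056
  W → negative

1. -45.206967, -1.456850
2. -8.250383, 179.788333
3. 36.665000, -19.744003
4. -28.430517, 179.539550
5. -89.580278, -6.774306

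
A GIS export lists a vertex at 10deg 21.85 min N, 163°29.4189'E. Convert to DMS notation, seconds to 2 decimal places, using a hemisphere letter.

φ: 21.85000′ → 21′ and 0.85000 × 60 = 51.0000″
Lon: 29.41890′ → 29′ and 0.41890 × 60 = 25.1340″

10°21′51.00″ N, 163°29′25.13″ E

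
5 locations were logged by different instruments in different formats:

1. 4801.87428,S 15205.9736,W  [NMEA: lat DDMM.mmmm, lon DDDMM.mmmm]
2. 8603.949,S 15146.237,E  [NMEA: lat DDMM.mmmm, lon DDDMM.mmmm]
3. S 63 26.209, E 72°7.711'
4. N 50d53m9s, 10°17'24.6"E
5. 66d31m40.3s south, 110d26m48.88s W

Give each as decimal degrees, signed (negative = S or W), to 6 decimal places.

1. -48.031238, -152.099560
2. -86.065817, 151.770617
3. -63.436817, 72.128517
4. 50.885833, 10.290167
5. -66.527861, -110.446911

Point 1:
  Latitude: split at 2 digits → 48° and 1.87428′; 48 + 1.87428/60 = 48.0312380
  S → negative
  Longitude: split at 3 digits → 152° and 5.9736′; 152 + 5.9736/60 = 152.0995600
  W → negative
Point 2:
  Lat: split at 2 digits → 86° and 3.949′; 86 + 3.949/60 = 86.0658167
  hemisphere S, so the sign is −
  λ: split at 3 digits → 151° and 46.237′; 151 + 46.237/60 = 151.7706167
  E ⇒ keep positive
Point 3:
  Lat: 26.209′ = 0.436817°; total 63.4368167
  S → negative
  Lon: 7.711′ = 0.128517°; total 72.1285167
  E → positive
Point 4:
  Latitude: 50° + 53/60 + 9/3600 = 50 + 0.883333 + 0.002500 = 50.8858333
  N ⇒ keep positive
  Longitude: 10° + 17/60 + 24.6/3600 = 10 + 0.283333 + 0.006833 = 10.2901667
  E ⇒ keep positive
Point 5:
  Latitude: 66 + 31/60 + 40.3/3600 = 66.5278611
  S → negative
  Longitude: 26′ + 48.88″ = 26.81467′; 110 + 26.81467/60 = 110.4469111
  W → negative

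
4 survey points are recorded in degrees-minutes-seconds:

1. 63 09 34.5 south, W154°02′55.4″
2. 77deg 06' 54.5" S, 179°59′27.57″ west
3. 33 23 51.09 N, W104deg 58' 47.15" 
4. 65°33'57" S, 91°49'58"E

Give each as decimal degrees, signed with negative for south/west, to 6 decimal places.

Point 1:
  φ: 9′ + 34.5″ = 9.57500′; 63 + 9.57500/60 = 63.1595833
  S ⇒ negate
  Lon: 154° + 2/60 + 55.4/3600 = 154 + 0.033333 + 0.015389 = 154.0487222
  hemisphere W, so the sign is −
Point 2:
  Latitude: 77 + 6/60 + 54.5/3600 = 77.1151389
  S ⇒ negate
  Longitude: 59′ + 27.57″ = 59.45950′; 179 + 59.45950/60 = 179.9909917
  W ⇒ negate
Point 3:
  Lat: 33 + 23/60 + 51.09/3600 = 33.3975250
  N → positive
  Lon: 58′ + 47.15″ = 58.78583′; 104 + 58.78583/60 = 104.9797639
  hemisphere W, so the sign is −
Point 4:
  Lat: 65 + 33/60 + 57/3600 = 65.5658333
  hemisphere S, so the sign is −
  λ: 49′ + 58″ = 49.96667′; 91 + 49.96667/60 = 91.8327778
  E ⇒ keep positive

1. -63.159583, -154.048722
2. -77.115139, -179.990992
3. 33.397525, -104.979764
4. -65.565833, 91.832778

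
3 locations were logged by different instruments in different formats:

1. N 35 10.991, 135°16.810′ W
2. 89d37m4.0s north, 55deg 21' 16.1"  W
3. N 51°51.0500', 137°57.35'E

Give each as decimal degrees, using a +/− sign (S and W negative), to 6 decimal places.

1. 35.183183, -135.280167
2. 89.617778, -55.354472
3. 51.850833, 137.955833

Point 1:
  Latitude: 35 + 10.991/60 = 35.1831833
  N ⇒ keep positive
  Lon: 135 + 16.81/60 = 135.2801667
  W → negative
Point 2:
  Lat: 89 + 37/60 + 4/3600 = 89.6177778
  N ⇒ keep positive
  λ: 21′ + 16.1″ = 21.26833′; 55 + 21.26833/60 = 55.3544722
  W ⇒ negate
Point 3:
  φ: 51 + 51.05/60 = 51.8508333
  N ⇒ keep positive
  λ: 137 + 57.35/60 = 137.9558333
  E ⇒ keep positive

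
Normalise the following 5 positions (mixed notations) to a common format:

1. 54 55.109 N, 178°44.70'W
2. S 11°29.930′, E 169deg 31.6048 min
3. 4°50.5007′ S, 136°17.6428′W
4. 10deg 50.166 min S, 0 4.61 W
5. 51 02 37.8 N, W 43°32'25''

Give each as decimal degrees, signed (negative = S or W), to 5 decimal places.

1. 54.91848, -178.74500
2. -11.49883, 169.52675
3. -4.84168, -136.29405
4. -10.83610, -0.07683
5. 51.04383, -43.54028

Point 1:
  Latitude: 54 + 55.109/60 = 54.918483
  N → positive
  Longitude: 44.7′ = 0.745000°; total 178.745000
  W ⇒ negate
Point 2:
  Lat: 11 + 29.93/60 = 11.498833
  hemisphere S, so the sign is −
  Longitude: 31.6048′ = 0.526747°; total 169.526747
  E ⇒ keep positive
Point 3:
  φ: 50.5007′ = 0.841678°; total 4.841678
  hemisphere S, so the sign is −
  Lon: 136 + 17.6428/60 = 136.294047
  W → negative
Point 4:
  Lat: 10 + 50.166/60 = 10.836100
  S → negative
  Longitude: 4.61′ = 0.076833°; total 0.076833
  W ⇒ negate
Point 5:
  φ: 2′ + 37.8″ = 2.63000′; 51 + 2.63000/60 = 51.043833
  N ⇒ keep positive
  Lon: 43 + 32/60 + 25/3600 = 43.540278
  W → negative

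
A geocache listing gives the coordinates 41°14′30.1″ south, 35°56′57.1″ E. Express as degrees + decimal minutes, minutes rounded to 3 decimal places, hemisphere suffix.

41° 14.502′ S, 35° 56.952′ E

φ: 14 + 30.1/60 = 14.50167′
Longitude: seconds/60 = 0.95167; minutes = 56 + 0.95167 = 56.95167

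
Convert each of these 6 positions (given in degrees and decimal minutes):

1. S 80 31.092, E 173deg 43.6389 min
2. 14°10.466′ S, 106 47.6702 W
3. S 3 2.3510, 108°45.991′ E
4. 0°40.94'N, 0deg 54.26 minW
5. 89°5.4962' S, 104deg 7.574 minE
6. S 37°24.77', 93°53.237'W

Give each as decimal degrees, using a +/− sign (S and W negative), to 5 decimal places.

1. -80.51820, 173.72732
2. -14.17443, -106.79450
3. -3.03918, 108.76652
4. 0.68233, -0.90433
5. -89.09160, 104.12623
6. -37.41283, -93.88728

Point 1:
  Latitude: 31.092′ = 0.518200°; total 80.518200
  hemisphere S, so the sign is −
  Lon: 43.6389′ = 0.727315°; total 173.727315
  E → positive
Point 2:
  φ: 10.466′ = 0.174433°; total 14.174433
  S ⇒ negate
  Longitude: 47.6702′ = 0.794503°; total 106.794503
  W → negative
Point 3:
  φ: 2.351′ = 0.039183°; total 3.039183
  hemisphere S, so the sign is −
  Longitude: 108 + 45.991/60 = 108.766517
  E ⇒ keep positive
Point 4:
  Latitude: 40.94′ = 0.682333°; total 0.682333
  N ⇒ keep positive
  Longitude: 0 + 54.26/60 = 0.904333
  W ⇒ negate
Point 5:
  Lat: 5.4962′ = 0.091603°; total 89.091603
  hemisphere S, so the sign is −
  Longitude: 7.574′ = 0.126233°; total 104.126233
  E → positive
Point 6:
  Latitude: 37 + 24.77/60 = 37.412833
  hemisphere S, so the sign is −
  Longitude: 93 + 53.237/60 = 93.887283
  W ⇒ negate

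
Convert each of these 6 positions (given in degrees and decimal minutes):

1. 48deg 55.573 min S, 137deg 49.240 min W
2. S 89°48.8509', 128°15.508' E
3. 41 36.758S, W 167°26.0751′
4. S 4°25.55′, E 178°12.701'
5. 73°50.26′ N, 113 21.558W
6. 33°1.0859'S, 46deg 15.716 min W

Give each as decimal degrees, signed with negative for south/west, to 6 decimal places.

1. -48.926217, -137.820667
2. -89.814182, 128.258467
3. -41.612633, -167.434585
4. -4.425833, 178.211683
5. 73.837667, -113.359300
6. -33.018098, -46.261933

Point 1:
  Latitude: 55.573′ = 0.926217°; total 48.9262167
  S ⇒ negate
  λ: 49.24′ = 0.820667°; total 137.8206667
  W → negative
Point 2:
  φ: 89 + 48.8509/60 = 89.8141817
  hemisphere S, so the sign is −
  Longitude: 128 + 15.508/60 = 128.2584667
  E ⇒ keep positive
Point 3:
  Latitude: 36.758′ = 0.612633°; total 41.6126333
  S ⇒ negate
  Lon: 26.0751′ = 0.434585°; total 167.4345850
  hemisphere W, so the sign is −
Point 4:
  Lat: 25.55′ = 0.425833°; total 4.4258333
  hemisphere S, so the sign is −
  λ: 178 + 12.701/60 = 178.2116833
  E ⇒ keep positive
Point 5:
  Lat: 73 + 50.26/60 = 73.8376667
  N → positive
  λ: 21.558′ = 0.359300°; total 113.3593000
  W ⇒ negate
Point 6:
  φ: 33 + 1.0859/60 = 33.0180983
  S → negative
  λ: 46 + 15.716/60 = 46.2619333
  hemisphere W, so the sign is −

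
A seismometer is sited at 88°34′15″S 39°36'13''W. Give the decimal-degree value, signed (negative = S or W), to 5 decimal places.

-88.57083, -39.60361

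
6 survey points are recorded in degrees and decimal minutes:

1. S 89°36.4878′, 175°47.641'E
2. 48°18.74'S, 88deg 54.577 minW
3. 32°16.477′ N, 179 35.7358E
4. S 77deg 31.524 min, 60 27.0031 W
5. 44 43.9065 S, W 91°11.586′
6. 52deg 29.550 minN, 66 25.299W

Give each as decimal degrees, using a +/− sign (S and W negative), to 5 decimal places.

1. -89.60813, 175.79402
2. -48.31233, -88.90962
3. 32.27462, 179.59560
4. -77.52540, -60.45005
5. -44.73178, -91.19310
6. 52.49250, -66.42165

Point 1:
  φ: 36.4878′ = 0.608130°; total 89.608130
  S ⇒ negate
  λ: 175 + 47.641/60 = 175.794017
  E → positive
Point 2:
  φ: 18.74′ = 0.312333°; total 48.312333
  hemisphere S, so the sign is −
  Longitude: 54.577′ = 0.909617°; total 88.909617
  W → negative
Point 3:
  Lat: 32 + 16.477/60 = 32.274617
  N → positive
  λ: 35.7358′ = 0.595597°; total 179.595597
  E → positive
Point 4:
  Latitude: 77 + 31.524/60 = 77.525400
  S ⇒ negate
  λ: 27.0031′ = 0.450052°; total 60.450052
  W ⇒ negate
Point 5:
  Lat: 44 + 43.9065/60 = 44.731775
  hemisphere S, so the sign is −
  λ: 11.586′ = 0.193100°; total 91.193100
  W ⇒ negate
Point 6:
  Lat: 52 + 29.55/60 = 52.492500
  N ⇒ keep positive
  Lon: 25.299′ = 0.421650°; total 66.421650
  W → negative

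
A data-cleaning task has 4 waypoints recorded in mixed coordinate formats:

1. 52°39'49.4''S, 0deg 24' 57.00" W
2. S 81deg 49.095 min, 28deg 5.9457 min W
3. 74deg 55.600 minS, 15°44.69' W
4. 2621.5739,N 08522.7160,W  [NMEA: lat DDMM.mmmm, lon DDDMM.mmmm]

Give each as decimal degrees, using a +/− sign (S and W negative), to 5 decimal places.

Point 1:
  Lat: 39′ + 49.4″ = 39.82333′; 52 + 39.82333/60 = 52.663722
  hemisphere S, so the sign is −
  Longitude: 0° + 24/60 + 57/3600 = 0 + 0.400000 + 0.015833 = 0.415833
  hemisphere W, so the sign is −
Point 2:
  Lat: 81 + 49.095/60 = 81.818250
  hemisphere S, so the sign is −
  Lon: 5.9457′ = 0.099095°; total 28.099095
  hemisphere W, so the sign is −
Point 3:
  Lat: 55.6′ = 0.926667°; total 74.926667
  S → negative
  Longitude: 15 + 44.69/60 = 15.744833
  W → negative
Point 4:
  φ: split at 2 digits → 26° and 21.5739′; 26 + 21.5739/60 = 26.359565
  N ⇒ keep positive
  λ: split at 3 digits → 085° and 22.716′; 85 + 22.716/60 = 85.378600
  W ⇒ negate

1. -52.66372, -0.41583
2. -81.81825, -28.09910
3. -74.92667, -15.74483
4. 26.35957, -85.37860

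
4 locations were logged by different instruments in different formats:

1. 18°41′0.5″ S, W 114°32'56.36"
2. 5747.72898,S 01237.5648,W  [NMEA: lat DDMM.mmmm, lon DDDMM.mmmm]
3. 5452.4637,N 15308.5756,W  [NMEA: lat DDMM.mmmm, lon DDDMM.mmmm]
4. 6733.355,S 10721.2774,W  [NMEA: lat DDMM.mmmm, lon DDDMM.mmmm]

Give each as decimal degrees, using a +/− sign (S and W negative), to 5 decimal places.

1. -18.68347, -114.54899
2. -57.79548, -12.62608
3. 54.87440, -153.14293
4. -67.55592, -107.35462

Point 1:
  Lat: 41′ + 0.5″ = 41.00833′; 18 + 41.00833/60 = 18.683472
  hemisphere S, so the sign is −
  λ: 114° + 32/60 + 56.36/3600 = 114 + 0.533333 + 0.015656 = 114.548989
  W ⇒ negate
Point 2:
  Lat: split at 2 digits → 57° and 47.72898′; 57 + 47.72898/60 = 57.795483
  S ⇒ negate
  Lon: split at 3 digits → 012° and 37.5648′; 12 + 37.5648/60 = 12.626080
  W → negative
Point 3:
  Latitude: degrees = first 2 digits = 54, minutes = 52.4637; 54 + 52.4637/60 = 54.874395
  N ⇒ keep positive
  λ: split at 3 digits → 153° and 8.5756′; 153 + 8.5756/60 = 153.142927
  hemisphere W, so the sign is −
Point 4:
  Latitude: degrees = first 2 digits = 67, minutes = 33.355; 67 + 33.355/60 = 67.555917
  hemisphere S, so the sign is −
  λ: split at 3 digits → 107° and 21.2774′; 107 + 21.2774/60 = 107.354623
  W → negative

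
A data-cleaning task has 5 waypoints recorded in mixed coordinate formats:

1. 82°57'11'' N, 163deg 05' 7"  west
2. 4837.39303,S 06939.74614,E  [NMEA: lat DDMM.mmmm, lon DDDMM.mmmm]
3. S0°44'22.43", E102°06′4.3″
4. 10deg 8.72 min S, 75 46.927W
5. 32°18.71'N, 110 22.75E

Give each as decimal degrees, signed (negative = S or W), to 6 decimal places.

1. 82.953056, -163.085278
2. -48.623217, 69.662436
3. -0.739564, 102.101194
4. -10.145333, -75.782117
5. 32.311833, 110.379167

Point 1:
  φ: 82 + 57/60 + 11/3600 = 82.9530556
  N → positive
  Lon: 163 + 5/60 + 7/3600 = 163.0852778
  W ⇒ negate
Point 2:
  Latitude: degrees = first 2 digits = 48, minutes = 37.39303; 48 + 37.39303/60 = 48.6232172
  S → negative
  Lon: split at 3 digits → 069° and 39.74614′; 69 + 39.74614/60 = 69.6624357
  E ⇒ keep positive
Point 3:
  φ: 0 + 44/60 + 22.43/3600 = 0.7395639
  S ⇒ negate
  Longitude: 102 + 6/60 + 4.3/3600 = 102.1011944
  E → positive
Point 4:
  Latitude: 8.72′ = 0.145333°; total 10.1453333
  S ⇒ negate
  Longitude: 75 + 46.927/60 = 75.7821167
  W → negative
Point 5:
  φ: 32 + 18.71/60 = 32.3118333
  N → positive
  Longitude: 110 + 22.75/60 = 110.3791667
  E → positive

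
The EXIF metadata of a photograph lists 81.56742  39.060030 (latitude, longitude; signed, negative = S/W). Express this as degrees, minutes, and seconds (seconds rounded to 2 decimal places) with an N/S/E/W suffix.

81°34′2.71″ N, 39°03′36.11″ E

Latitude: 0.567420° → 34.04520′; 0.04520 × 60 = 2.7120″
Longitude: whole degrees 39; 3.60180′ → 3′ and 36.1080″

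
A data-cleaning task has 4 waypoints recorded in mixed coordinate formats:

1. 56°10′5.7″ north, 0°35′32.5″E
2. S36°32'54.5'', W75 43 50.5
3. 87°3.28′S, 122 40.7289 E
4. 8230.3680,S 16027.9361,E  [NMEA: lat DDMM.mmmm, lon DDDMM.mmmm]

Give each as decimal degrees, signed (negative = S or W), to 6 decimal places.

1. 56.168250, 0.592361
2. -36.548472, -75.730694
3. -87.054667, 122.678815
4. -82.506133, 160.465602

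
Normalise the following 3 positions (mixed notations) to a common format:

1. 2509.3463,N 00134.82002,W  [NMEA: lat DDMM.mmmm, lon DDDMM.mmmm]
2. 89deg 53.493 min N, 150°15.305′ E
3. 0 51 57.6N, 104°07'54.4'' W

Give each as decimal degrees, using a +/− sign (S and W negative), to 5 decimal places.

1. 25.15577, -1.58033
2. 89.89155, 150.25508
3. 0.86600, -104.13178

Point 1:
  Latitude: degrees = first 2 digits = 25, minutes = 9.3463; 25 + 9.3463/60 = 25.155772
  N ⇒ keep positive
  λ: degrees = first 3 digits = 1, minutes = 34.82002; 1 + 34.82002/60 = 1.580334
  hemisphere W, so the sign is −
Point 2:
  Lat: 53.493′ = 0.891550°; total 89.891550
  N → positive
  Lon: 15.305′ = 0.255083°; total 150.255083
  E ⇒ keep positive
Point 3:
  φ: 51′ + 57.6″ = 51.96000′; 0 + 51.96000/60 = 0.866000
  N → positive
  λ: 104° + 7/60 + 54.4/3600 = 104 + 0.116667 + 0.015111 = 104.131778
  W → negative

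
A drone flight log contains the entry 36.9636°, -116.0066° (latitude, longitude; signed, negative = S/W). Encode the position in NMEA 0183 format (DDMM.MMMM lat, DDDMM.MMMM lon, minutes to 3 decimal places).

3657.816,N / 11600.396,W

Lat: minutes = (36.963600 − 36) × 60 = 57.81600
Longitude is negative → W; |value| = 116.006600
Lon: minutes = (116.006600 − 116) × 60 = 0.39600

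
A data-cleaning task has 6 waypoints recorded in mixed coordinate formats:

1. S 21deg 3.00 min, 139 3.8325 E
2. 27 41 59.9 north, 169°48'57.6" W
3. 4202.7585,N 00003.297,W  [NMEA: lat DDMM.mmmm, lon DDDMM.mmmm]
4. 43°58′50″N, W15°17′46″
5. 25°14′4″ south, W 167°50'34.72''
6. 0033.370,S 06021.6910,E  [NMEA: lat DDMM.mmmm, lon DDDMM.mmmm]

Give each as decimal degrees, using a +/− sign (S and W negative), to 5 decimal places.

1. -21.05000, 139.06388
2. 27.69997, -169.81600
3. 42.04598, -0.05495
4. 43.98056, -15.29611
5. -25.23444, -167.84298
6. -0.55617, 60.36152

Point 1:
  Lat: 3′ = 0.050000°; total 21.050000
  S → negative
  λ: 139 + 3.8325/60 = 139.063875
  E → positive
Point 2:
  φ: 27° + 41/60 + 59.9/3600 = 27 + 0.683333 + 0.016639 = 27.699972
  N → positive
  λ: 169° + 48/60 + 57.6/3600 = 169 + 0.800000 + 0.016000 = 169.816000
  W → negative
Point 3:
  Lat: degrees = first 2 digits = 42, minutes = 2.7585; 42 + 2.7585/60 = 42.045975
  N ⇒ keep positive
  λ: degrees = first 3 digits = 0, minutes = 3.297; 0 + 3.297/60 = 0.054950
  W → negative
Point 4:
  φ: 58′ + 50″ = 58.83333′; 43 + 58.83333/60 = 43.980556
  N ⇒ keep positive
  Longitude: 17′ + 46″ = 17.76667′; 15 + 17.76667/60 = 15.296111
  W → negative
Point 5:
  φ: 25 + 14/60 + 4/3600 = 25.234444
  S → negative
  λ: 167° + 50/60 + 34.72/3600 = 167 + 0.833333 + 0.009644 = 167.842978
  W → negative
Point 6:
  Latitude: split at 2 digits → 00° and 33.37′; 0 + 33.37/60 = 0.556167
  S → negative
  λ: split at 3 digits → 060° and 21.691′; 60 + 21.691/60 = 60.361517
  E → positive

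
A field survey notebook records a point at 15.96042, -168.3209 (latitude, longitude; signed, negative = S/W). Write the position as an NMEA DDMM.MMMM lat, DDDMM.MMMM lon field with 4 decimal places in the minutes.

Lat: minutes = (15.960420 − 15) × 60 = 57.625200
Longitude is negative → W; |value| = 168.320900
Lon: minutes = (168.320900 − 168) × 60 = 19.254000

1557.6252,N / 16819.2540,W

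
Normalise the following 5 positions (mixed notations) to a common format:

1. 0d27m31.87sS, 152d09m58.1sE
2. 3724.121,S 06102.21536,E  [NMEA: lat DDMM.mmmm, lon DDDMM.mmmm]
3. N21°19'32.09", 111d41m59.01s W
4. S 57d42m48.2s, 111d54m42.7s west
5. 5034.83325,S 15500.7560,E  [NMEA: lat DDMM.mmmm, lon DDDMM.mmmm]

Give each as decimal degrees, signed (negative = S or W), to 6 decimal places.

1. -0.458853, 152.166139
2. -37.402017, 61.036923
3. 21.325581, -111.699725
4. -57.713389, -111.911861
5. -50.580554, 155.012600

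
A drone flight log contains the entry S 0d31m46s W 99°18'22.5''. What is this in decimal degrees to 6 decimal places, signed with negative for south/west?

-0.529444, -99.306250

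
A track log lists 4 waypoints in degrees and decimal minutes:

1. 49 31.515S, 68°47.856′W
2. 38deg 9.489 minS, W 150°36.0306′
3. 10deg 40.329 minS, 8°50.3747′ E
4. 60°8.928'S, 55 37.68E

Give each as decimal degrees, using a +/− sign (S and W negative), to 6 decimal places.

1. -49.525250, -68.797600
2. -38.158150, -150.600510
3. -10.672150, 8.839578
4. -60.148800, 55.628000

Point 1:
  φ: 31.515′ = 0.525250°; total 49.5252500
  S → negative
  λ: 47.856′ = 0.797600°; total 68.7976000
  hemisphere W, so the sign is −
Point 2:
  Lat: 38 + 9.489/60 = 38.1581500
  hemisphere S, so the sign is −
  λ: 36.0306′ = 0.600510°; total 150.6005100
  W → negative
Point 3:
  Latitude: 40.329′ = 0.672150°; total 10.6721500
  S → negative
  Lon: 8 + 50.3747/60 = 8.8395783
  E ⇒ keep positive
Point 4:
  φ: 60 + 8.928/60 = 60.1488000
  hemisphere S, so the sign is −
  Longitude: 55 + 37.68/60 = 55.6280000
  E → positive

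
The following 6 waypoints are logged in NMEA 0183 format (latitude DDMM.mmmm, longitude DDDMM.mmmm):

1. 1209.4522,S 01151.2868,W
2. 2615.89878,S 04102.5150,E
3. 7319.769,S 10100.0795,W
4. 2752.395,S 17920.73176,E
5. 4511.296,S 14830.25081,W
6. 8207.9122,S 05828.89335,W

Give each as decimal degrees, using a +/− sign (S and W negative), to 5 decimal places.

Point 1:
  Latitude: degrees = first 2 digits = 12, minutes = 9.4522; 12 + 9.4522/60 = 12.157537
  S → negative
  Longitude: split at 3 digits → 011° and 51.2868′; 11 + 51.2868/60 = 11.854780
  hemisphere W, so the sign is −
Point 2:
  φ: degrees = first 2 digits = 26, minutes = 15.89878; 26 + 15.89878/60 = 26.264980
  hemisphere S, so the sign is −
  Lon: split at 3 digits → 041° and 2.515′; 41 + 2.515/60 = 41.041917
  E → positive
Point 3:
  φ: degrees = first 2 digits = 73, minutes = 19.769; 73 + 19.769/60 = 73.329483
  hemisphere S, so the sign is −
  Longitude: split at 3 digits → 101° and 0.0795′; 101 + 0.0795/60 = 101.001325
  hemisphere W, so the sign is −
Point 4:
  Lat: split at 2 digits → 27° and 52.395′; 27 + 52.395/60 = 27.873250
  S → negative
  Longitude: split at 3 digits → 179° and 20.73176′; 179 + 20.73176/60 = 179.345529
  E → positive
Point 5:
  Latitude: split at 2 digits → 45° and 11.296′; 45 + 11.296/60 = 45.188267
  S ⇒ negate
  Longitude: degrees = first 3 digits = 148, minutes = 30.25081; 148 + 30.25081/60 = 148.504180
  W → negative
Point 6:
  Lat: degrees = first 2 digits = 82, minutes = 7.9122; 82 + 7.9122/60 = 82.131870
  S ⇒ negate
  λ: degrees = first 3 digits = 58, minutes = 28.89335; 58 + 28.89335/60 = 58.481556
  hemisphere W, so the sign is −

1. -12.15754, -11.85478
2. -26.26498, 41.04192
3. -73.32948, -101.00133
4. -27.87325, 179.34553
5. -45.18827, -148.50418
6. -82.13187, -58.48156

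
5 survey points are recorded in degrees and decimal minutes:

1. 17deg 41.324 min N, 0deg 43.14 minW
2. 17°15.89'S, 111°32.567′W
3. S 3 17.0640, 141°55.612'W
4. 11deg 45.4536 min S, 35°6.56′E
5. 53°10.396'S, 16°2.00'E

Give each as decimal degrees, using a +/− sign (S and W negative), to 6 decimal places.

1. 17.688733, -0.719000
2. -17.264833, -111.542783
3. -3.284400, -141.926867
4. -11.757560, 35.109333
5. -53.173267, 16.033333

Point 1:
  Lat: 17 + 41.324/60 = 17.6887333
  N ⇒ keep positive
  Longitude: 0 + 43.14/60 = 0.7190000
  hemisphere W, so the sign is −
Point 2:
  Lat: 15.89′ = 0.264833°; total 17.2648333
  S → negative
  Longitude: 111 + 32.567/60 = 111.5427833
  W → negative
Point 3:
  Lat: 3 + 17.064/60 = 3.2844000
  S ⇒ negate
  Longitude: 141 + 55.612/60 = 141.9268667
  hemisphere W, so the sign is −
Point 4:
  φ: 45.4536′ = 0.757560°; total 11.7575600
  S → negative
  Longitude: 6.56′ = 0.109333°; total 35.1093333
  E ⇒ keep positive
Point 5:
  Lat: 10.396′ = 0.173267°; total 53.1732667
  hemisphere S, so the sign is −
  λ: 16 + 2/60 = 16.0333333
  E ⇒ keep positive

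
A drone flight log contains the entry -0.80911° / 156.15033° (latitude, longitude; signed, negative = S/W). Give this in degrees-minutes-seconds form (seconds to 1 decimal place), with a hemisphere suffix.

Latitude is negative → S; |value| = 0.809110
Latitude: 0.809110 × 60 = 48.54660′ → 48′, remainder × 60 = 32.796″
λ: 0.150330 × 60 = 9.01980′ → 9′, remainder × 60 = 1.188″

0°48′32.8″ S, 156°09′1.2″ E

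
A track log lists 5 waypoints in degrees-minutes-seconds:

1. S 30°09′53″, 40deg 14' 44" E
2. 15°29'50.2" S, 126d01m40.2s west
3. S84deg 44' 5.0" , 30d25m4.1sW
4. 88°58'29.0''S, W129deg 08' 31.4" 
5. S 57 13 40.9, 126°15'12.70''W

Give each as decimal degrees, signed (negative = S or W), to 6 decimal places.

1. -30.164722, 40.245556
2. -15.497278, -126.027833
3. -84.734722, -30.417806
4. -88.974722, -129.142056
5. -57.228028, -126.253528

Point 1:
  φ: 30° + 9/60 + 53/3600 = 30 + 0.150000 + 0.014722 = 30.1647222
  S → negative
  Lon: 40 + 14/60 + 44/3600 = 40.2455556
  E ⇒ keep positive
Point 2:
  φ: 15 + 29/60 + 50.2/3600 = 15.4972778
  S → negative
  λ: 1′ + 40.2″ = 1.67000′; 126 + 1.67000/60 = 126.0278333
  hemisphere W, so the sign is −
Point 3:
  Latitude: 84 + 44/60 + 5/3600 = 84.7347222
  S ⇒ negate
  Longitude: 30 + 25/60 + 4.1/3600 = 30.4178056
  W ⇒ negate
Point 4:
  Lat: 58′ + 29″ = 58.48333′; 88 + 58.48333/60 = 88.9747222
  S ⇒ negate
  Lon: 129° + 8/60 + 31.4/3600 = 129 + 0.133333 + 0.008722 = 129.1420556
  W ⇒ negate
Point 5:
  Latitude: 57 + 13/60 + 40.9/3600 = 57.2280278
  S ⇒ negate
  Lon: 126 + 15/60 + 12.7/3600 = 126.2535278
  W ⇒ negate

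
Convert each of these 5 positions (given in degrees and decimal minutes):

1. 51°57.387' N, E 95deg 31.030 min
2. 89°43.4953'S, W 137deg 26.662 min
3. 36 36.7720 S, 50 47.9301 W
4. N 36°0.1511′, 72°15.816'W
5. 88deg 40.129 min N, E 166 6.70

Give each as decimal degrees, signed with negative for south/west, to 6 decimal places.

1. 51.956450, 95.517167
2. -89.724922, -137.444367
3. -36.612867, -50.798835
4. 36.002518, -72.263600
5. 88.668817, 166.111667

Point 1:
  φ: 51 + 57.387/60 = 51.9564500
  N ⇒ keep positive
  Longitude: 31.03′ = 0.517167°; total 95.5171667
  E ⇒ keep positive
Point 2:
  φ: 89 + 43.4953/60 = 89.7249217
  hemisphere S, so the sign is −
  Longitude: 26.662′ = 0.444367°; total 137.4443667
  W ⇒ negate
Point 3:
  Latitude: 36.772′ = 0.612867°; total 36.6128667
  hemisphere S, so the sign is −
  Lon: 50 + 47.9301/60 = 50.7988350
  hemisphere W, so the sign is −
Point 4:
  Latitude: 36 + 0.1511/60 = 36.0025183
  N ⇒ keep positive
  λ: 72 + 15.816/60 = 72.2636000
  hemisphere W, so the sign is −
Point 5:
  Latitude: 40.129′ = 0.668817°; total 88.6688167
  N ⇒ keep positive
  λ: 6.7′ = 0.111667°; total 166.1116667
  E ⇒ keep positive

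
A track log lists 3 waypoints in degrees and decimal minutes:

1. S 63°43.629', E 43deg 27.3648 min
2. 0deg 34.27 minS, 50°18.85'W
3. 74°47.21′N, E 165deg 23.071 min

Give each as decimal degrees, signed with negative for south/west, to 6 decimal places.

1. -63.727150, 43.456080
2. -0.571167, -50.314167
3. 74.786833, 165.384517

Point 1:
  Latitude: 63 + 43.629/60 = 63.7271500
  S ⇒ negate
  λ: 43 + 27.3648/60 = 43.4560800
  E → positive
Point 2:
  φ: 0 + 34.27/60 = 0.5711667
  hemisphere S, so the sign is −
  Lon: 50 + 18.85/60 = 50.3141667
  W → negative
Point 3:
  Latitude: 74 + 47.21/60 = 74.7868333
  N → positive
  Lon: 23.071′ = 0.384517°; total 165.3845167
  E → positive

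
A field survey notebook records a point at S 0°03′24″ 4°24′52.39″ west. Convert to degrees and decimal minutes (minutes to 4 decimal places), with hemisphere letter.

0° 3.4000′ S, 4° 24.8732′ W

Latitude: seconds/60 = 0.40000; minutes = 3 + 0.40000 = 3.400000
Longitude: seconds/60 = 0.87317; minutes = 24 + 0.87317 = 24.873167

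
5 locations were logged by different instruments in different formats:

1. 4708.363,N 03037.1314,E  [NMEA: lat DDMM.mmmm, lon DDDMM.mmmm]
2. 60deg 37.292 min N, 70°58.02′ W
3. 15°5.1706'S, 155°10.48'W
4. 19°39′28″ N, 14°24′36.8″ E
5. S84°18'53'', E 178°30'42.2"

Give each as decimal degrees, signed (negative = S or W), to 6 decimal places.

Point 1:
  φ: degrees = first 2 digits = 47, minutes = 8.363; 47 + 8.363/60 = 47.1393833
  N → positive
  λ: degrees = first 3 digits = 30, minutes = 37.1314; 30 + 37.1314/60 = 30.6188567
  E → positive
Point 2:
  Lat: 60 + 37.292/60 = 60.6215333
  N ⇒ keep positive
  Longitude: 58.02′ = 0.967000°; total 70.9670000
  hemisphere W, so the sign is −
Point 3:
  φ: 15 + 5.1706/60 = 15.0861767
  S ⇒ negate
  λ: 10.48′ = 0.174667°; total 155.1746667
  hemisphere W, so the sign is −
Point 4:
  Latitude: 19° + 39/60 + 28/3600 = 19 + 0.650000 + 0.007778 = 19.6577778
  N → positive
  Lon: 14° + 24/60 + 36.8/3600 = 14 + 0.400000 + 0.010222 = 14.4102222
  E ⇒ keep positive
Point 5:
  φ: 18′ + 53″ = 18.88333′; 84 + 18.88333/60 = 84.3147222
  hemisphere S, so the sign is −
  Longitude: 178 + 30/60 + 42.2/3600 = 178.5117222
  E ⇒ keep positive

1. 47.139383, 30.618857
2. 60.621533, -70.967000
3. -15.086177, -155.174667
4. 19.657778, 14.410222
5. -84.314722, 178.511722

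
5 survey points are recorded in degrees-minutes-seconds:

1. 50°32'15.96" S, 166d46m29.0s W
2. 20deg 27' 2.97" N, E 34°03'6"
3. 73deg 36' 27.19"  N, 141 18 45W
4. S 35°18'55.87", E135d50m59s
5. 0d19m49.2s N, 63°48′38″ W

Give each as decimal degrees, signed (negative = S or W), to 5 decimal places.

Point 1:
  Latitude: 50° + 32/60 + 15.96/3600 = 50 + 0.533333 + 0.004433 = 50.537767
  hemisphere S, so the sign is −
  Lon: 46′ + 29″ = 46.48333′; 166 + 46.48333/60 = 166.774722
  hemisphere W, so the sign is −
Point 2:
  φ: 27′ + 2.97″ = 27.04950′; 20 + 27.04950/60 = 20.450825
  N ⇒ keep positive
  Lon: 34 + 3/60 + 6/3600 = 34.051667
  E ⇒ keep positive
Point 3:
  Lat: 73° + 36/60 + 27.19/3600 = 73 + 0.600000 + 0.007553 = 73.607553
  N ⇒ keep positive
  λ: 141° + 18/60 + 45/3600 = 141 + 0.300000 + 0.012500 = 141.312500
  hemisphere W, so the sign is −
Point 4:
  Latitude: 35 + 18/60 + 55.87/3600 = 35.315519
  hemisphere S, so the sign is −
  Longitude: 135° + 50/60 + 59/3600 = 135 + 0.833333 + 0.016389 = 135.849722
  E ⇒ keep positive
Point 5:
  Latitude: 0° + 19/60 + 49.2/3600 = 0 + 0.316667 + 0.013667 = 0.330333
  N ⇒ keep positive
  Longitude: 63 + 48/60 + 38/3600 = 63.810556
  W ⇒ negate

1. -50.53777, -166.77472
2. 20.45083, 34.05167
3. 73.60755, -141.31250
4. -35.31552, 135.84972
5. 0.33033, -63.81056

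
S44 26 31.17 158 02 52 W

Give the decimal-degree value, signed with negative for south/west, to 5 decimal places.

φ: 44° + 26/60 + 31.17/3600 = 44 + 0.433333 + 0.008658 = 44.441992
S ⇒ negate
Longitude: 2′ + 52″ = 2.86667′; 158 + 2.86667/60 = 158.047778
W ⇒ negate

-44.44199, -158.04778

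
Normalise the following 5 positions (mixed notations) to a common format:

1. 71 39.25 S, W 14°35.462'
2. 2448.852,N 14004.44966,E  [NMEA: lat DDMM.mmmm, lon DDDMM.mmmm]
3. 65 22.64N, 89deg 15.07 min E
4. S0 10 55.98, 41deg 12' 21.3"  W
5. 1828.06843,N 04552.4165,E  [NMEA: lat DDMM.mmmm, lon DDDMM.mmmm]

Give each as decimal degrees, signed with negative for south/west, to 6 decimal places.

1. -71.654167, -14.591033
2. 24.814200, 140.074161
3. 65.377333, 89.251167
4. -0.182217, -41.205917
5. 18.467807, 45.873608

Point 1:
  Lat: 39.25′ = 0.654167°; total 71.6541667
  S → negative
  Longitude: 35.462′ = 0.591033°; total 14.5910333
  hemisphere W, so the sign is −
Point 2:
  Latitude: split at 2 digits → 24° and 48.852′; 24 + 48.852/60 = 24.8142000
  N ⇒ keep positive
  Longitude: degrees = first 3 digits = 140, minutes = 4.44966; 140 + 4.44966/60 = 140.0741610
  E ⇒ keep positive
Point 3:
  φ: 65 + 22.64/60 = 65.3773333
  N → positive
  λ: 89 + 15.07/60 = 89.2511667
  E ⇒ keep positive
Point 4:
  Latitude: 10′ + 55.98″ = 10.93300′; 0 + 10.93300/60 = 0.1822167
  hemisphere S, so the sign is −
  Lon: 41 + 12/60 + 21.3/3600 = 41.2059167
  W ⇒ negate
Point 5:
  Latitude: split at 2 digits → 18° and 28.06843′; 18 + 28.06843/60 = 18.4678072
  N ⇒ keep positive
  λ: degrees = first 3 digits = 45, minutes = 52.4165; 45 + 52.4165/60 = 45.8736083
  E → positive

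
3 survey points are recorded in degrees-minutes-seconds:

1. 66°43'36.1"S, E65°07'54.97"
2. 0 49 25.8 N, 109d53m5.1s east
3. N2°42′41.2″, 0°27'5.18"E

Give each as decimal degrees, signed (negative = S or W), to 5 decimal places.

Point 1:
  φ: 66° + 43/60 + 36.1/3600 = 66 + 0.716667 + 0.010028 = 66.726694
  S ⇒ negate
  Lon: 65° + 7/60 + 54.97/3600 = 65 + 0.116667 + 0.015269 = 65.131936
  E ⇒ keep positive
Point 2:
  Lat: 0 + 49/60 + 25.8/3600 = 0.823833
  N ⇒ keep positive
  Longitude: 109° + 53/60 + 5.1/3600 = 109 + 0.883333 + 0.001417 = 109.884750
  E ⇒ keep positive
Point 3:
  Lat: 2 + 42/60 + 41.2/3600 = 2.711444
  N → positive
  Lon: 27′ + 5.18″ = 27.08633′; 0 + 27.08633/60 = 0.451439
  E ⇒ keep positive

1. -66.72669, 65.13194
2. 0.82383, 109.88475
3. 2.71144, 0.45144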